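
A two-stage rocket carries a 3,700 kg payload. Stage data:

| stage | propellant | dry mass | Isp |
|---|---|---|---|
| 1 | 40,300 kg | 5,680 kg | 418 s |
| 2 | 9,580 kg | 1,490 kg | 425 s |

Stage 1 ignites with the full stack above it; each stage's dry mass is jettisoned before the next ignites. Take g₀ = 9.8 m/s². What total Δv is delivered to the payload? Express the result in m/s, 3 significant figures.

Δv ≈ 8820 m/s

Ignition mass of stage 1 = 40,300+5,680 + 9,580+1,490 + 3,700 = 60,750 kg.
Stage 1: m₀ = 60,750 kg, m_f = 60,750 − 40,300 = 20,450 kg; Δv = 418×9.8×ln(2.971) = 4096.4×1.0888 ≈ 4460 m/s.
Stage 2: m₀ = 14,770 kg, m_f = 14,770 − 9,580 = 5,190 kg; Δv = 425×9.8×ln(2.846) = 4165.0×1.0459 ≈ 4356 m/s.
Total Δv = 4460 + 4356 = 8816 m/s.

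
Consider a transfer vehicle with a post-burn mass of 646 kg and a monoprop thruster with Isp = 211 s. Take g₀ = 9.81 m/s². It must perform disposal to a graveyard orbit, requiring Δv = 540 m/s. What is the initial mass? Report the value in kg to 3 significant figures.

v_e = Isp · g₀ = 211 × 9.81 = 2069.9 m/s.
Rocket equation: m₀/m_f = exp(Δv / v_e) = exp(540 / 2069.9) = exp(0.2609) = 1.2981.
m₀ = m_f × 1.2981 = 646 × 1.2981 = 838.573 kg.

initial mass ≈ 839 kg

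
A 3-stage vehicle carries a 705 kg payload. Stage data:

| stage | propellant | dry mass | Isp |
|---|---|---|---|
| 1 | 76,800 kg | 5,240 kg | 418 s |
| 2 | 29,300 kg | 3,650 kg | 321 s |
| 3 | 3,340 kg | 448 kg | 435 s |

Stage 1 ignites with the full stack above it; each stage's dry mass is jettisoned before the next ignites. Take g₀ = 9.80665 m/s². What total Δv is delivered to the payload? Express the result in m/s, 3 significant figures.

Δv ≈ 14800 m/s

Ignition mass of stage 1 = 76,800+5,240 + 29,300+3,650 + 3,340+448 + 705 = 119,483 kg.
Stage 1: m₀ = 119,483 kg, m_f = 119,483 − 76,800 = 42,683 kg; Δv = 418×9.80665×ln(2.799) = 4099.2×1.0294 ≈ 4220 m/s.
Stage 2: m₀ = 37,443 kg, m_f = 37,443 − 29,300 = 8,143 kg; Δv = 321×9.80665×ln(4.598) = 3147.9×1.5257 ≈ 4803 m/s.
Stage 3: m₀ = 4,493 kg, m_f = 4,493 − 3,340 = 1,153 kg; Δv = 435×9.80665×ln(3.897) = 4265.9×1.3602 ≈ 5802 m/s.
Total Δv = 4220 + 4803 + 5802 = 14825 m/s.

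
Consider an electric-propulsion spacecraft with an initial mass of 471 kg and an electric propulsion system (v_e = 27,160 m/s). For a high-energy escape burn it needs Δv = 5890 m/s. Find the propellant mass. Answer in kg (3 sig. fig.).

m₀/m_f = exp(Δv / v_e) = exp(5890 / 27160.0) = exp(0.2169) = 1.2422.
m_f = 471 / 1.2422 = 379.166 kg, so propellant = m₀ − m_f = 471 − 379.166 = 91.834 kg.

propellant mass ≈ 91.8 kg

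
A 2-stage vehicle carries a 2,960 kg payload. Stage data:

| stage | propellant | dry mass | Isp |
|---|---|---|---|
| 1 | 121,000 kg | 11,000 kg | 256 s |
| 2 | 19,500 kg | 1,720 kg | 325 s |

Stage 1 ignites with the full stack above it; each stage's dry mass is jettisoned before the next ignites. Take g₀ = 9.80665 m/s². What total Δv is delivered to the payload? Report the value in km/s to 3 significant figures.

Δv ≈ 8.98 km/s

Ignition mass of stage 1 = 121,000+11,000 + 19,500+1,720 + 2,960 = 156,180 kg.
Stage 1: m₀ = 156,180 kg, m_f = 156,180 − 121,000 = 35,180 kg; Δv = 256×9.80665×ln(4.439) = 2510.5×1.4905 ≈ 3742 m/s.
Stage 2: m₀ = 24,180 kg, m_f = 24,180 − 19,500 = 4,680 kg; Δv = 325×9.80665×ln(5.167) = 3187.2×1.6422 ≈ 5234 m/s.
Total Δv = 3742 + 5234 = 8976 m/s.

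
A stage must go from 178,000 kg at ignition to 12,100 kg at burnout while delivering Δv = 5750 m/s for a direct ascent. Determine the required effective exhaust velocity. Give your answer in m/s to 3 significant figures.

ln(m₀/m_f) = ln(178000/12100) = ln(14.71) = 2.6886.
From the ideal rocket equation, v_e = Δv / ln(m₀/m_f) = 5750 / 2.6886 = 2138.7 m/s.

v_e ≈ 2140 m/s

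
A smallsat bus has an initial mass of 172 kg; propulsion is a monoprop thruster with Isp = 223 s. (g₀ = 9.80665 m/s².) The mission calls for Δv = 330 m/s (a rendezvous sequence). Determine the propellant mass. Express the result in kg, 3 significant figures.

propellant mass ≈ 24.1 kg

v_e = Isp · g₀ = 223 × 9.80665 = 2186.9 m/s.
m₀/m_f = exp(Δv / v_e) = exp(330 / 2186.9) = exp(0.1509) = 1.1629.
m_f = 172 / 1.1629 = 147.906 kg, so propellant = m₀ − m_f = 172 − 147.906 = 24.094 kg.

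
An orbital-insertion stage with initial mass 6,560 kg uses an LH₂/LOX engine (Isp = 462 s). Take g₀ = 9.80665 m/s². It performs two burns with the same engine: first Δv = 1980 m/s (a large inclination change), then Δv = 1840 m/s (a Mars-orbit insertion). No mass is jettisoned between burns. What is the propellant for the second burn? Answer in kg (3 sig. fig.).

v_e = Isp · g₀ = 462 × 9.80665 = 4530.7 m/s.
After the first burn: m = 6560 × exp(−1980/4530.7) = 6560 × 0.64596 = 4,237.5 kg.
After the second burn: m = 4,237.5 × exp(−1840/4530.7) = 4,237.5 × 0.66623 = 2,823.15 kg.
Second-burn propellant = 4,237.5 − 2,823.15 = 1,414.35 kg.

propellant for the second burn ≈ 1410 kg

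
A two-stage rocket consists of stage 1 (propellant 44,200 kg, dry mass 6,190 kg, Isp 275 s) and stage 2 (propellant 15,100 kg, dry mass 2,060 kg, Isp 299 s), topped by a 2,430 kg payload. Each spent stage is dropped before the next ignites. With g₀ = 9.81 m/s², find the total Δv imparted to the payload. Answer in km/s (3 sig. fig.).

Ignition mass of stage 1 = 44,200+6,190 + 15,100+2,060 + 2,430 = 69,980 kg.
Stage 1: m₀ = 69,980 kg, m_f = 69,980 − 44,200 = 25,780 kg; Δv = 275×9.81×ln(2.715) = 2697.8×0.9986 ≈ 2694 m/s.
Stage 2: m₀ = 19,590 kg, m_f = 19,590 − 15,100 = 4,490 kg; Δv = 299×9.81×ln(4.363) = 2933.2×1.4732 ≈ 4321 m/s.
Total Δv = 2694 + 4321 = 7015 m/s.

Δv ≈ 7.02 km/s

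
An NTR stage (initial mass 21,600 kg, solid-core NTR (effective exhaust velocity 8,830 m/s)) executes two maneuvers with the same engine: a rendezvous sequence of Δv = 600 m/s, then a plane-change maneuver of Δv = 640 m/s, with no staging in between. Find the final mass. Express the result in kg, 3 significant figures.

After the first burn: m = 21600 × exp(−600/8830.0) = 21600 × 0.93431 = 20,181.1 kg.
After the second burn: m = 20,181.1 × exp(−640/8830.0) = 20,181.1 × 0.93008 = 18,770 kg.

final mass ≈ 18800 kg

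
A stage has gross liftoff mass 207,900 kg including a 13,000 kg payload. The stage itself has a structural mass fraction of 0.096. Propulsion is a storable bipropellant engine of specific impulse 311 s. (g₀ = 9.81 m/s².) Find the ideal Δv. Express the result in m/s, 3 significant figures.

Stage wet mass = m₀ − payload = 207,900 − 13,000 = 194,900 kg.
Stage dry mass = ε × stage wet mass = 0.096 × 194,900 = 18,710.4 kg.
Burnout mass m_f = stage dry + payload = 18,710.4 + 13,000 = 31,710.4 kg.
v_e = Isp · g₀ = 311 × 9.81 = 3050.9 m/s.
Rocket equation: Δv = v_e · ln(207,900/31,710.4) = 3050.9 × ln(6.556) = 3050.9 × 1.8804 ≈ 5737 m/s.

Δv ≈ 5740 m/s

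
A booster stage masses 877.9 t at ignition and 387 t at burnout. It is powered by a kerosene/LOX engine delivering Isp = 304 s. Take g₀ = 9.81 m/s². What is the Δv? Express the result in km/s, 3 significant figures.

v_e = Isp · g₀ = 304 × 9.81 = 2982.2 m/s.
Rocket equation: Δv = v_e · ln(m₀/m_f) = 2982.2 × ln(2.268) = 2982.2 × 0.8191 ≈ 2442.8 m/s.

Δv ≈ 2.44 km/s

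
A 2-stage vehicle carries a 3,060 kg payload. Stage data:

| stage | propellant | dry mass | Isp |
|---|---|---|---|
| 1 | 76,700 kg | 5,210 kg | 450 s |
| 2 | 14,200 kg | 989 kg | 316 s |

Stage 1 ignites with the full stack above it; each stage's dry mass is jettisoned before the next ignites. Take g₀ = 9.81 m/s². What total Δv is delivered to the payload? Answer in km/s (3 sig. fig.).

Ignition mass of stage 1 = 76,700+5,210 + 14,200+989 + 3,060 = 100,159 kg.
Stage 1: m₀ = 100,159 kg, m_f = 100,159 − 76,700 = 23,459 kg; Δv = 450×9.81×ln(4.27) = 4414.5×1.4515 ≈ 6408 m/s.
Stage 2: m₀ = 18,249 kg, m_f = 18,249 − 14,200 = 4,049 kg; Δv = 316×9.81×ln(4.507) = 3100.0×1.5056 ≈ 4667 m/s.
Total Δv = 6408 + 4667 = 11075 m/s.

Δv ≈ 11.1 km/s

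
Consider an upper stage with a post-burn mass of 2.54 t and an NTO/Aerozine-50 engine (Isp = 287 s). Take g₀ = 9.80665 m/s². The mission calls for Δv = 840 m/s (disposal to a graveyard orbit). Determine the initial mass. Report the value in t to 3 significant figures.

v_e = Isp · g₀ = 287 × 9.80665 = 2814.5 m/s.
m₀/m_f = exp(Δv / v_e) = exp(840 / 2814.5) = exp(0.2985) = 1.3478.
m₀ = m_f × 1.3478 = 2.54 × 1.3478 = 3.42341 t.

initial mass ≈ 3.42 t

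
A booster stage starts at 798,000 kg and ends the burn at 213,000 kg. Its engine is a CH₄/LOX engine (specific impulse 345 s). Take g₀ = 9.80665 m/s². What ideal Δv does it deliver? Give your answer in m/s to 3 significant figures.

v_e = Isp · g₀ = 345 × 9.80665 = 3383.3 m/s.
Rocket equation: Δv = v_e · ln(m₀/m_f) = 3383.3 × ln(3.746) = 3383.3 × 1.3208 ≈ 4468.7 m/s.

Δv ≈ 4470 m/s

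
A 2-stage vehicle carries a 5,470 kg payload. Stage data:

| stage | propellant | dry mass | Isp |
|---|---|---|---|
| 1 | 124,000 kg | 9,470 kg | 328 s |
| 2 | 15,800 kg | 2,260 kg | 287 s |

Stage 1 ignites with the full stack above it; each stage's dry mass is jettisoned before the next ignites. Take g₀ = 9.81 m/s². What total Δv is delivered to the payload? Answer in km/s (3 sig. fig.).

Δv ≈ 8.15 km/s

Ignition mass of stage 1 = 124,000+9,470 + 15,800+2,260 + 5,470 = 157,000 kg.
Stage 1: m₀ = 157,000 kg, m_f = 157,000 − 124,000 = 33,000 kg; Δv = 328×9.81×ln(4.758) = 3217.7×1.5597 ≈ 5019 m/s.
Stage 2: m₀ = 23,530 kg, m_f = 23,530 − 15,800 = 7,730 kg; Δv = 287×9.81×ln(3.044) = 2815.5×1.1132 ≈ 3134 m/s.
Total Δv = 5019 + 3134 = 8153 m/s.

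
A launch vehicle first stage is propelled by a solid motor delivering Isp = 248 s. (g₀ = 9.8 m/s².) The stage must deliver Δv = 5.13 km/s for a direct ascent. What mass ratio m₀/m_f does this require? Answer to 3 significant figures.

v_e = Isp · g₀ = 248 × 9.8 = 2430.4 m/s.
m₀/m_f = exp(Δv / v_e) = exp(5130 / 2430.4) = exp(2.1108) = 8.2545.

mass ratio ≈ 8.25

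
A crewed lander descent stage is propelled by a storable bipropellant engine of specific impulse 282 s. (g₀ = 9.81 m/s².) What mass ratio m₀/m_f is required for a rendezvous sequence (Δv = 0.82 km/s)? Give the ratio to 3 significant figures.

v_e = Isp · g₀ = 282 × 9.81 = 2766.4 m/s.
m₀/m_f = exp(Δv / v_e) = exp(820 / 2766.4) = exp(0.2964) = 1.3450.

mass ratio ≈ 1.35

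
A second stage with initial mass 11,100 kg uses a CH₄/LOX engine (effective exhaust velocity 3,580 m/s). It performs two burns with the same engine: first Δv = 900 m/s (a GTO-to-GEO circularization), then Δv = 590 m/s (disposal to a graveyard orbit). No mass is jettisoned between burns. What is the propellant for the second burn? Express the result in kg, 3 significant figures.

propellant for the second burn ≈ 1310 kg

After the first burn: m = 11100 × exp(−900/3580.0) = 11100 × 0.77771 = 8,632.58 kg.
After the second burn: m = 8,632.58 × exp(−590/3580.0) = 8,632.58 × 0.84806 = 7,320.95 kg.
Second-burn propellant = 8,632.58 − 7,320.95 = 1,311.63 kg.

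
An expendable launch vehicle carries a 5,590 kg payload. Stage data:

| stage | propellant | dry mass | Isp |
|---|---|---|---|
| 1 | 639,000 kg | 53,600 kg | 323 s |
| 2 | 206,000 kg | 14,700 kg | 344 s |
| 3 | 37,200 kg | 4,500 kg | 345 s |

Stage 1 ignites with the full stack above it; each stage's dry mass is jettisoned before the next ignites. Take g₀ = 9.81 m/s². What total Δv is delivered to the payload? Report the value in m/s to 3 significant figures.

Δv ≈ 13600 m/s

Ignition mass of stage 1 = 639,000+53,600 + 206,000+14,700 + 37,200+4,500 + 5,590 = 960,590 kg.
Stage 1: m₀ = 960,590 kg, m_f = 960,590 − 639,000 = 321,590 kg; Δv = 323×9.81×ln(2.987) = 3168.6×1.0943 ≈ 3467 m/s.
Stage 2: m₀ = 267,990 kg, m_f = 267,990 − 206,000 = 61,990 kg; Δv = 344×9.81×ln(4.323) = 3374.6×1.4640 ≈ 4940 m/s.
Stage 3: m₀ = 47,290 kg, m_f = 47,290 − 37,200 = 10,090 kg; Δv = 345×9.81×ln(4.687) = 3384.5×1.5448 ≈ 5228 m/s.
Total Δv = 3467 + 4940 + 5228 = 13635 m/s.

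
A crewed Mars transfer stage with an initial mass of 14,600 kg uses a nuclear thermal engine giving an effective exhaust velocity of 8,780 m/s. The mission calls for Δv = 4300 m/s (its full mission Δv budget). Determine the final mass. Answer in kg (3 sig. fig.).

final mass ≈ 8950 kg

By the Tsiolkovsky rocket equation, m₀/m_f = exp(Δv / v_e) = exp(4300 / 8780.0) = exp(0.4897) = 1.6319.
m_f = m₀ / 1.6319 = 14,600 / 1.6319 = 8,946.63 kg.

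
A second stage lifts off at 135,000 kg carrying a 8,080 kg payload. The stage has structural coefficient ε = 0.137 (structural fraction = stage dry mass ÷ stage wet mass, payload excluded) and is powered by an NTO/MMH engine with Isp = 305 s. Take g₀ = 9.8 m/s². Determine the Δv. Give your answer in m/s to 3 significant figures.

Stage wet mass = m₀ − payload = 135,000 − 8,080 = 126,920 kg.
Stage dry mass = ε × stage wet mass = 0.137 × 126,920 = 17,388 kg.
Burnout mass m_f = stage dry + payload = 17,388 + 8,080 = 25,468 kg.
v_e = Isp · g₀ = 305 × 9.8 = 2989.0 m/s.
From the ideal rocket equation, Δv = v_e · ln(135,000/25,468) = 2989.0 × ln(5.301) = 2989.0 × 1.6679 ≈ 4985 m/s.

Δv ≈ 4990 m/s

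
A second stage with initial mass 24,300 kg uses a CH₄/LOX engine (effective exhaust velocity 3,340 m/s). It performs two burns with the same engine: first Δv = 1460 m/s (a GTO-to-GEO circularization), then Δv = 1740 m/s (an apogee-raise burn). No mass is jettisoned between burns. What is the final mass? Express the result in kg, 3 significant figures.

final mass ≈ 9320 kg

After the first burn: m = 24300 × exp(−1460/3340.0) = 24300 × 0.64589 = 15,695.1 kg.
After the second burn: m = 15,695.1 × exp(−1740/3340.0) = 15,695.1 × 0.59395 = 9,322.1 kg.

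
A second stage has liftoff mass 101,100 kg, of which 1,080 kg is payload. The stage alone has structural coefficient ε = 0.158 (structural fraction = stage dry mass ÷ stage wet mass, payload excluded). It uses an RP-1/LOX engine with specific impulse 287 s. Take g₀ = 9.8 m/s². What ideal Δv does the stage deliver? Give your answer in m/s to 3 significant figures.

Stage wet mass = m₀ − payload = 101,100 − 1,080 = 100,020 kg.
Stage dry mass = ε × stage wet mass = 0.158 × 100,020 = 15,803.2 kg.
Burnout mass m_f = stage dry + payload = 15,803.2 + 1,080 = 16,883.2 kg.
v_e = Isp · g₀ = 287 × 9.8 = 2812.6 m/s.
Δv = v_e · ln(101,100/16,883.2) = 2812.6 × ln(5.988) = 2812.6 × 1.7898 ≈ 5034 m/s.

Δv ≈ 5030 m/s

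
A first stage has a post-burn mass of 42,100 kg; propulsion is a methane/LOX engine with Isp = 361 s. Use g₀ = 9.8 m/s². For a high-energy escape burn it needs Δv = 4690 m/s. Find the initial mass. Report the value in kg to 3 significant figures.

v_e = Isp · g₀ = 361 × 9.8 = 3537.8 m/s.
From the ideal rocket equation, m₀/m_f = exp(Δv / v_e) = exp(4690 / 3537.8) = exp(1.3257) = 3.7648.
m₀ = m_f × 3.7648 = 42,100 × 3.7648 = 158,498 kg.

initial mass ≈ 158000 kg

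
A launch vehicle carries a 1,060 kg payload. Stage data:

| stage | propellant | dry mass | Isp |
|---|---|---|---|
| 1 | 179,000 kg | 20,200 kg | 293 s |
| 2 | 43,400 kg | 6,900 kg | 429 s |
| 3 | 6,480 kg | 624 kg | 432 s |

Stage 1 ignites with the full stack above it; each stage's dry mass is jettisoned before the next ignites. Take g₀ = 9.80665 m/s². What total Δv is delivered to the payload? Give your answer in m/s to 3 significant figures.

Ignition mass of stage 1 = 179,000+20,200 + 43,400+6,900 + 6,480+624 + 1,060 = 257,664 kg.
Stage 1: m₀ = 257,664 kg, m_f = 257,664 − 179,000 = 78,664 kg; Δv = 293×9.80665×ln(3.276) = 2873.3×1.1865 ≈ 3409 m/s.
Stage 2: m₀ = 58,464 kg, m_f = 58,464 − 43,400 = 15,064 kg; Δv = 429×9.80665×ln(3.881) = 4207.1×1.3561 ≈ 5705 m/s.
Stage 3: m₀ = 8,164 kg, m_f = 8,164 − 6,480 = 1,684 kg; Δv = 432×9.80665×ln(4.848) = 4236.5×1.5786 ≈ 6688 m/s.
Total Δv = 3409 + 5705 + 6688 = 15802 m/s.

Δv ≈ 15800 m/s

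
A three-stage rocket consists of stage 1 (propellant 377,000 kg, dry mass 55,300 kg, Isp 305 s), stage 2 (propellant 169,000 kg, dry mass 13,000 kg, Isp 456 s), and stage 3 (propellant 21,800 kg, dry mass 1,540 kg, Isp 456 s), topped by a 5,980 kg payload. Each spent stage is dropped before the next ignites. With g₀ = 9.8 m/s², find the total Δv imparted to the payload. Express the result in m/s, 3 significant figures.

Ignition mass of stage 1 = 377,000+55,300 + 169,000+13,000 + 21,800+1,540 + 5,980 = 643,620 kg.
Stage 1: m₀ = 643,620 kg, m_f = 643,620 − 377,000 = 266,620 kg; Δv = 305×9.8×ln(2.414) = 2989.0×0.8813 ≈ 2634 m/s.
Stage 2: m₀ = 211,320 kg, m_f = 211,320 − 169,000 = 42,320 kg; Δv = 456×9.8×ln(4.993) = 4468.8×1.6081 ≈ 7186 m/s.
Stage 3: m₀ = 29,320 kg, m_f = 29,320 − 21,800 = 7,520 kg; Δv = 456×9.8×ln(3.899) = 4468.8×1.3607 ≈ 6081 m/s.
Total Δv = 2634 + 7186 + 6081 = 15901 m/s.

Δv ≈ 15900 m/s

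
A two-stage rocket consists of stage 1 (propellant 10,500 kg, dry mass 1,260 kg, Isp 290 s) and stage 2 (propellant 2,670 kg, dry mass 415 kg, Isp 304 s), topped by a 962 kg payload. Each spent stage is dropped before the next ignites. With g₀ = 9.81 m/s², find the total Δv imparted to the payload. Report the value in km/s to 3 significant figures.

Ignition mass of stage 1 = 10,500+1,260 + 2,670+415 + 962 = 15,807 kg.
Stage 1: m₀ = 15,807 kg, m_f = 15,807 − 10,500 = 5,307 kg; Δv = 290×9.81×ln(2.979) = 2844.9×1.0914 ≈ 3105 m/s.
Stage 2: m₀ = 4,047 kg, m_f = 4,047 − 2,670 = 1,377 kg; Δv = 304×9.81×ln(2.939) = 2982.2×1.0781 ≈ 3215 m/s.
Total Δv = 3105 + 3215 = 6320 m/s.

Δv ≈ 6.32 km/s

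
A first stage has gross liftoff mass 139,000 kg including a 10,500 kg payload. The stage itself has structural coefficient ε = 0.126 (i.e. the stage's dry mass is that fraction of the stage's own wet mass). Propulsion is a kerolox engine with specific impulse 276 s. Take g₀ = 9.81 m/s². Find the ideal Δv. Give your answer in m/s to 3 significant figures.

Δv ≈ 4470 m/s

Stage wet mass = m₀ − payload = 139,000 − 10,500 = 128,500 kg.
Stage dry mass = ε × stage wet mass = 0.126 × 128,500 = 16,191 kg.
Burnout mass m_f = stage dry + payload = 16,191 + 10,500 = 26,691 kg.
v_e = Isp · g₀ = 276 × 9.81 = 2707.6 m/s.
Rocket equation: Δv = v_e · ln(139,000/26,691) = 2707.6 × ln(5.208) = 2707.6 × 1.6501 ≈ 4468 m/s.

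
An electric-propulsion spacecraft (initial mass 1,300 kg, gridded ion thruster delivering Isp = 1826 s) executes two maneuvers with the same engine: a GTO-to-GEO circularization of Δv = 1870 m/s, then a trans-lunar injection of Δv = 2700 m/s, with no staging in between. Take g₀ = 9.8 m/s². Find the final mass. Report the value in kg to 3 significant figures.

v_e = Isp · g₀ = 1826 × 9.8 = 17894.8 m/s.
After the first burn: m = 1300 × exp(−1870/17894.8) = 1300 × 0.90078 = 1,171.01 kg.
After the second burn: m = 1,171.01 × exp(−2700/17894.8) = 1,171.01 × 0.85995 = 1,007.01 kg.

final mass ≈ 1010 kg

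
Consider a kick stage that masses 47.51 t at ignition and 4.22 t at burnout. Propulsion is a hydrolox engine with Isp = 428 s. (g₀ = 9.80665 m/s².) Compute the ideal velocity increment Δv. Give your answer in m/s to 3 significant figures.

v_e = Isp · g₀ = 428 × 9.80665 = 4197.2 m/s.
Rocket equation: Δv = v_e · ln(m₀/m_f) = 4197.2 × ln(11.26) = 4197.2 × 2.4211 ≈ 10162.0 m/s.

Δv ≈ 10200 m/s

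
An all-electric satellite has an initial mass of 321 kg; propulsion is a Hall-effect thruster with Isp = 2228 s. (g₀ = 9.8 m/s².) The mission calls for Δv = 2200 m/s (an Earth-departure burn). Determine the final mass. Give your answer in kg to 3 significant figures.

v_e = Isp · g₀ = 2228 × 9.8 = 21834.4 m/s.
Rocket equation: m₀/m_f = exp(Δv / v_e) = exp(2200 / 21834.4) = exp(0.1008) = 1.1060.
m_f = m₀ / 1.1060 = 321 / 1.1060 = 290.235 kg.

final mass ≈ 290 kg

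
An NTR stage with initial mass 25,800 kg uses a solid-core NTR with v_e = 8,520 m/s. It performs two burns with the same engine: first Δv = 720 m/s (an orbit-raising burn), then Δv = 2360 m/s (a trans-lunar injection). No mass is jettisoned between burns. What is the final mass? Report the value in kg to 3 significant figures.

final mass ≈ 18000 kg

After the first burn: m = 25800 × exp(−720/8520.0) = 25800 × 0.91897 = 23,709.4 kg.
After the second burn: m = 23,709.4 × exp(−2360/8520.0) = 23,709.4 × 0.75806 = 17,973.1 kg.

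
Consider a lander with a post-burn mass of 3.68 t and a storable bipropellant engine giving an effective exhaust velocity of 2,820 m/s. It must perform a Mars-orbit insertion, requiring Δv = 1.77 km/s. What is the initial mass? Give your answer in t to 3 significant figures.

Using Δv = v_e ln(m₀/m_f): m₀/m_f = exp(Δv / v_e) = exp(1770 / 2820.0) = exp(0.6277) = 1.8732.
m₀ = m_f × 1.8732 = 3.68 × 1.8732 = 6.89338 t.

initial mass ≈ 6.89 t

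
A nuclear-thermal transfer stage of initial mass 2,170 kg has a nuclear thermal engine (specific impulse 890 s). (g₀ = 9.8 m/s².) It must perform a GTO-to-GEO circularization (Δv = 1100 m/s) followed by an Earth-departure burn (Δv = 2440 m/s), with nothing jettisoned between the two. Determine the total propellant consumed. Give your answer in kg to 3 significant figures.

v_e = Isp · g₀ = 890 × 9.8 = 8722.0 m/s.
After the first burn: m = 2170 × exp(−1100/8722.0) = 2170 × 0.88151 = 1,912.88 kg.
After the second burn: m = 1,912.88 × exp(−2440/8722.0) = 1,912.88 × 0.75597 = 1,446.08 kg.
Total propellant = m₀ − m_final = 2170 − 1,446.08 = 723.92 kg.

total propellant consumed ≈ 724 kg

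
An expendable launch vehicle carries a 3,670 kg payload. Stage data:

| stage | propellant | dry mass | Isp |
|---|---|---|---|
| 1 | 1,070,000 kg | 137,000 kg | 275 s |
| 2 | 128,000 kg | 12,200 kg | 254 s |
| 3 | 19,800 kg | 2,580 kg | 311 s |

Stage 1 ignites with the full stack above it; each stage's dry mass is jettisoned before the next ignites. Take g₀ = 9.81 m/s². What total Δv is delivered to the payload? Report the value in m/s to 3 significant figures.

Δv ≈ 12100 m/s

Ignition mass of stage 1 = 1,070,000+137,000 + 128,000+12,200 + 19,800+2,580 + 3,670 = 1,373,250 kg.
Stage 1: m₀ = 1,373,250 kg, m_f = 1,373,250 − 1,070,000 = 303,250 kg; Δv = 275×9.81×ln(4.528) = 2697.8×1.5104 ≈ 4075 m/s.
Stage 2: m₀ = 166,250 kg, m_f = 166,250 − 128,000 = 38,250 kg; Δv = 254×9.81×ln(4.346) = 2491.7×1.4693 ≈ 3661 m/s.
Stage 3: m₀ = 26,050 kg, m_f = 26,050 − 19,800 = 6,250 kg; Δv = 311×9.81×ln(4.168) = 3050.9×1.4274 ≈ 4355 m/s.
Total Δv = 4075 + 3661 + 4355 = 12091 m/s.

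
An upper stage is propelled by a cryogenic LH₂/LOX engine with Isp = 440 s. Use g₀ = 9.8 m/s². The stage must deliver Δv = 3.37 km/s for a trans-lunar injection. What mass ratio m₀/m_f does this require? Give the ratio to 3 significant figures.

mass ratio ≈ 2.18

v_e = Isp · g₀ = 440 × 9.8 = 4312.0 m/s.
Using Δv = v_e ln(m₀/m_f): m₀/m_f = exp(Δv / v_e) = exp(3370 / 4312.0) = exp(0.7815) = 2.1848.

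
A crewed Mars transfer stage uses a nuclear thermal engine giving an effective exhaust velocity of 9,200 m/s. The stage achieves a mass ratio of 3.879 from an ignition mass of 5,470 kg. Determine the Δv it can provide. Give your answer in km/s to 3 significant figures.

Rocket equation: Δv = v_e · ln(3.879) = 9200.0 × 1.3556 ≈ 12471.3 m/s.

Δv ≈ 12.5 km/s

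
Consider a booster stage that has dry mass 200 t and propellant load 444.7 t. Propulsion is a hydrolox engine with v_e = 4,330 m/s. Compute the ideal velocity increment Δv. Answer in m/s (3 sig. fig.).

Δv ≈ 5070 m/s

m₀ = m_dry + m_prop = 200 + 444.7 = 644.7 t.
Δv = v_e · ln(m₀/m_f) = 4330.0 × ln(3.224) = 4330.0 × 1.1705 ≈ 5068.1 m/s.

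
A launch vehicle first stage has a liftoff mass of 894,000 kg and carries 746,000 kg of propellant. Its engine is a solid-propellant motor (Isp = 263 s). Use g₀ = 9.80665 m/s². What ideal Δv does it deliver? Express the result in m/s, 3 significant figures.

v_e = Isp · g₀ = 263 × 9.80665 = 2579.1 m/s.
m_f = m₀ − m_prop = 894,000 − 746,000 = 148,000 kg.
Δv = v_e · ln(m₀/m_f) = 2579.1 × ln(6.041) = 2579.1 × 1.7985 ≈ 4638.6 m/s.

Δv ≈ 4640 m/s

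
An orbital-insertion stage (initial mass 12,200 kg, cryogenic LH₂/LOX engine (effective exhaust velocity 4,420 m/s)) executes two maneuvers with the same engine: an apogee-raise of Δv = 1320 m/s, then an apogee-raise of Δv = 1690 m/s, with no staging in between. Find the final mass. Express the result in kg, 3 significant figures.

After the first burn: m = 12200 × exp(−1320/4420.0) = 12200 × 0.74182 = 9,050.2 kg.
After the second burn: m = 9,050.2 × exp(−1690/4420.0) = 9,050.2 × 0.68225 = 6,174.5 kg.

final mass ≈ 6170 kg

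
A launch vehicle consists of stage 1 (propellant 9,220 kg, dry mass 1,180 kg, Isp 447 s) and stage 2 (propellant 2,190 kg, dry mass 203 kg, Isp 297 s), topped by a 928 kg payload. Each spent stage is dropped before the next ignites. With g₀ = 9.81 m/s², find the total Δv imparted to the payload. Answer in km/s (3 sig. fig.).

Ignition mass of stage 1 = 9,220+1,180 + 2,190+203 + 928 = 13,721 kg.
Stage 1: m₀ = 13,721 kg, m_f = 13,721 − 9,220 = 4,501 kg; Δv = 447×9.81×ln(3.048) = 4385.1×1.1146 ≈ 4888 m/s.
Stage 2: m₀ = 3,321 kg, m_f = 3,321 − 2,190 = 1,131 kg; Δv = 297×9.81×ln(2.936) = 2913.6×1.0772 ≈ 3138 m/s.
Total Δv = 4888 + 3138 = 8026 m/s.

Δv ≈ 8.03 km/s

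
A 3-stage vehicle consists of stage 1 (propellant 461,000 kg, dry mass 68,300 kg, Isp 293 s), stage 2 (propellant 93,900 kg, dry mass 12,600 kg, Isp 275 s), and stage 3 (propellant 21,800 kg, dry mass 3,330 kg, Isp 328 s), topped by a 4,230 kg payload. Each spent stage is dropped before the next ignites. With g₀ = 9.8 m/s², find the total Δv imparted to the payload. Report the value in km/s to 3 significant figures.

Δv ≈ 10.9 km/s

Ignition mass of stage 1 = 461,000+68,300 + 93,900+12,600 + 21,800+3,330 + 4,230 = 665,160 kg.
Stage 1: m₀ = 665,160 kg, m_f = 665,160 − 461,000 = 204,160 kg; Δv = 293×9.8×ln(3.258) = 2871.4×1.1811 ≈ 3391 m/s.
Stage 2: m₀ = 135,860 kg, m_f = 135,860 − 93,900 = 41,960 kg; Δv = 275×9.8×ln(3.238) = 2695.0×1.1749 ≈ 3166 m/s.
Stage 3: m₀ = 29,360 kg, m_f = 29,360 − 21,800 = 7,560 kg; Δv = 328×9.8×ln(3.884) = 3214.4×1.3568 ≈ 4361 m/s.
Total Δv = 3391 + 3166 + 4361 = 10918 m/s.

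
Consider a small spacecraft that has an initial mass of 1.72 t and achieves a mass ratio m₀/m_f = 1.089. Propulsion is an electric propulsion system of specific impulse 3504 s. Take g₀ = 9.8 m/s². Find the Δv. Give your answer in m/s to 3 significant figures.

Δv ≈ 2930 m/s

v_e = Isp · g₀ = 3504 × 9.8 = 34339.2 m/s.
Δv = v_e · ln(1.089) = 34339.2 × 0.0853 ≈ 2927.8 m/s.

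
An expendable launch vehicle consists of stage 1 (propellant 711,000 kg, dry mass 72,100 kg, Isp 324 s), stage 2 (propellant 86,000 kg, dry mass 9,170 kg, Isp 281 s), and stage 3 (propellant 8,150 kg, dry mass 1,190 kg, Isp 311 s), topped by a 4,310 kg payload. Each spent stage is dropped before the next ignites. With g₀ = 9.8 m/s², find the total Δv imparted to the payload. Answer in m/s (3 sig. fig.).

Δv ≈ 12100 m/s

Ignition mass of stage 1 = 711,000+72,100 + 86,000+9,170 + 8,150+1,190 + 4,310 = 891,920 kg.
Stage 1: m₀ = 891,920 kg, m_f = 891,920 − 711,000 = 180,920 kg; Δv = 324×9.8×ln(4.93) = 3175.2×1.5953 ≈ 5065 m/s.
Stage 2: m₀ = 108,820 kg, m_f = 108,820 − 86,000 = 22,820 kg; Δv = 281×9.8×ln(4.769) = 2753.8×1.5621 ≈ 4302 m/s.
Stage 3: m₀ = 13,650 kg, m_f = 13,650 − 8,150 = 5,500 kg; Δv = 311×9.8×ln(2.482) = 3047.8×0.9090 ≈ 2770 m/s.
Total Δv = 5065 + 4302 + 2770 = 12137 m/s.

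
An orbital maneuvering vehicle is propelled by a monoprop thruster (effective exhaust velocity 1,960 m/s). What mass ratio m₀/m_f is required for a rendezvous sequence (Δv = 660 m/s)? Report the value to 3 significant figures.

m₀/m_f = exp(Δv / v_e) = exp(660 / 1960.0) = exp(0.3367) = 1.4004.

mass ratio ≈ 1.40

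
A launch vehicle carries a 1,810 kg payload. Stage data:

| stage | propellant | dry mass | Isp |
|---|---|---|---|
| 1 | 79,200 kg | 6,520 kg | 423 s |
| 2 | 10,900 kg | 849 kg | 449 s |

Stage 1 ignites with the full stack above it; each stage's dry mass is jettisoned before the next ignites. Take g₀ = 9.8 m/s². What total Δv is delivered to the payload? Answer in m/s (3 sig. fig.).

Ignition mass of stage 1 = 79,200+6,520 + 10,900+849 + 1,810 = 99,279 kg.
Stage 1: m₀ = 99,279 kg, m_f = 99,279 − 79,200 = 20,079 kg; Δv = 423×9.8×ln(4.944) = 4145.4×1.5983 ≈ 6625 m/s.
Stage 2: m₀ = 13,559 kg, m_f = 13,559 − 10,900 = 2,659 kg; Δv = 449×9.8×ln(5.099) = 4400.2×1.6291 ≈ 7168 m/s.
Total Δv = 6625 + 7168 = 13793 m/s.

Δv ≈ 13800 m/s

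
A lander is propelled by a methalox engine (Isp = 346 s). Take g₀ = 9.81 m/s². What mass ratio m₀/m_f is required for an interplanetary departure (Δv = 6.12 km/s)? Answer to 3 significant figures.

mass ratio ≈ 6.07

v_e = Isp · g₀ = 346 × 9.81 = 3394.3 m/s.
Rocket equation: m₀/m_f = exp(Δv / v_e) = exp(6120 / 3394.3) = exp(1.8030) = 6.0681.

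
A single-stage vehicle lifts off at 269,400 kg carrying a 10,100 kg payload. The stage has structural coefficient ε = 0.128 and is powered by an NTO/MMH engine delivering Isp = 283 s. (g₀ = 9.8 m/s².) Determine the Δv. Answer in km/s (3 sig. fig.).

Stage wet mass = m₀ − payload = 269,400 − 10,100 = 259,300 kg.
Stage dry mass = ε × stage wet mass = 0.128 × 259,300 = 33,190.4 kg.
Burnout mass m_f = stage dry + payload = 33,190.4 + 10,100 = 43,290.4 kg.
v_e = Isp · g₀ = 283 × 9.8 = 2773.4 m/s.
Rocket equation: Δv = v_e · ln(269,400/43,290.4) = 2773.4 × ln(6.223) = 2773.4 × 1.8283 ≈ 5071 m/s.

Δv ≈ 5.07 km/s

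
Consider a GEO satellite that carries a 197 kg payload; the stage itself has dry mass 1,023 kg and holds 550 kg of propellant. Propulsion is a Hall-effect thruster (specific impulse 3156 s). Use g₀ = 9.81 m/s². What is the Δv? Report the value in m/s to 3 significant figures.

Δv ≈ 11500 m/s

v_e = Isp · g₀ = 3156 × 9.81 = 30960.4 m/s.
m₀ = payload + dry + propellant = 197 + 1,023 + 550 = 1,770 kg.
m_f = payload + dry = 197 + 1,023 = 1,220 kg.
Δv = v_e · ln(m₀/m_f) = 30960.4 × ln(1.451) = 30960.4 × 0.3721 ≈ 11521.2 m/s.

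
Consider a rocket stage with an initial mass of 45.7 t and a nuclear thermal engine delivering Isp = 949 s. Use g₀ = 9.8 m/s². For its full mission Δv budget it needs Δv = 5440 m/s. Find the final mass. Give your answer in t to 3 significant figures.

v_e = Isp · g₀ = 949 × 9.8 = 9300.2 m/s.
By the Tsiolkovsky rocket equation, m₀/m_f = exp(Δv / v_e) = exp(5440 / 9300.2) = exp(0.5849) = 1.7949.
m_f = m₀ / 1.7949 = 45.7 / 1.7949 = 25.461 t.

final mass ≈ 25.5 t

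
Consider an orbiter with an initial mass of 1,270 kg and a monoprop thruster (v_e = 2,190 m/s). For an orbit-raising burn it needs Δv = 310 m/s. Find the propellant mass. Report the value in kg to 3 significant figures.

Using Δv = v_e ln(m₀/m_f): m₀/m_f = exp(Δv / v_e) = exp(310 / 2190.0) = exp(0.1416) = 1.1521.
m_f = 1,270 / 1.1521 = 1,102.33 kg, so propellant = m₀ − m_f = 1,270 − 1,102.33 = 167.67 kg.

propellant mass ≈ 168 kg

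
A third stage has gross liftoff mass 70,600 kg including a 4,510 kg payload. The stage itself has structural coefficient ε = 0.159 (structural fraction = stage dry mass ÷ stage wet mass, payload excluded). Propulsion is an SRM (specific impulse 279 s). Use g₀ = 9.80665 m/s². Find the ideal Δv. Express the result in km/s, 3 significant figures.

Δv ≈ 4.23 km/s

Stage wet mass = m₀ − payload = 70,600 − 4,510 = 66,090 kg.
Stage dry mass = ε × stage wet mass = 0.159 × 66,090 = 10,508.3 kg.
Burnout mass m_f = stage dry + payload = 10,508.3 + 4,510 = 15,018.3 kg.
v_e = Isp · g₀ = 279 × 9.80665 = 2736.1 m/s.
By the Tsiolkovsky rocket equation, Δv = v_e · ln(70,600/15,018.3) = 2736.1 × ln(4.701) = 2736.1 × 1.5478 ≈ 4235 m/s.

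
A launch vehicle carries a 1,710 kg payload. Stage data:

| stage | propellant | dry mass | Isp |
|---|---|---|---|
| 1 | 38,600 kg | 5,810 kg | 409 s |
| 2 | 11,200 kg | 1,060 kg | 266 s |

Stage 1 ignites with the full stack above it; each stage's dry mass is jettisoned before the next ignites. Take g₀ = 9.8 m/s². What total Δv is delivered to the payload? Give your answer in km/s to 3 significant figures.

Ignition mass of stage 1 = 38,600+5,810 + 11,200+1,060 + 1,710 = 58,380 kg.
Stage 1: m₀ = 58,380 kg, m_f = 58,380 − 38,600 = 19,780 kg; Δv = 409×9.8×ln(2.951) = 4008.2×1.0823 ≈ 4338 m/s.
Stage 2: m₀ = 13,970 kg, m_f = 13,970 − 11,200 = 2,770 kg; Δv = 266×9.8×ln(5.043) = 2606.8×1.6181 ≈ 4218 m/s.
Total Δv = 4338 + 4218 = 8556 m/s.

Δv ≈ 8.56 km/s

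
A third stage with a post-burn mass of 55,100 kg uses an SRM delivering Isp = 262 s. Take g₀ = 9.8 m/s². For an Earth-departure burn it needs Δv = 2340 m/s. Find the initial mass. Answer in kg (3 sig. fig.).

initial mass ≈ 137000 kg

v_e = Isp · g₀ = 262 × 9.8 = 2567.6 m/s.
By the Tsiolkovsky rocket equation, m₀/m_f = exp(Δv / v_e) = exp(2340 / 2567.6) = exp(0.9114) = 2.4877.
m₀ = m_f × 2.4877 = 55,100 × 2.4877 = 137,072 kg.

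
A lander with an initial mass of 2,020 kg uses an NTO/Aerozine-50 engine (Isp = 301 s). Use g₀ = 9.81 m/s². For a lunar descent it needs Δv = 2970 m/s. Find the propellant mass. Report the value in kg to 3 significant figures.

v_e = Isp · g₀ = 301 × 9.81 = 2952.8 m/s.
By the Tsiolkovsky rocket equation, m₀/m_f = exp(Δv / v_e) = exp(2970 / 2952.8) = exp(1.0058) = 2.7342.
m_f = 2,020 / 2.7342 = 738.79 kg, so propellant = m₀ − m_f = 2,020 − 738.79 = 1,281.21 kg.

propellant mass ≈ 1280 kg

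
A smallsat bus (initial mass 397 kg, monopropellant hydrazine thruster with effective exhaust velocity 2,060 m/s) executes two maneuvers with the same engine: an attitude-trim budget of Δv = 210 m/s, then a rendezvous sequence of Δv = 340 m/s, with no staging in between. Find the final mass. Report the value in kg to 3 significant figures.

final mass ≈ 304 kg

After the first burn: m = 397 × exp(−210/2060.0) = 397 × 0.90308 = 358.523 kg.
After the second burn: m = 358.523 × exp(−340/2060.0) = 358.523 × 0.84785 = 303.974 kg.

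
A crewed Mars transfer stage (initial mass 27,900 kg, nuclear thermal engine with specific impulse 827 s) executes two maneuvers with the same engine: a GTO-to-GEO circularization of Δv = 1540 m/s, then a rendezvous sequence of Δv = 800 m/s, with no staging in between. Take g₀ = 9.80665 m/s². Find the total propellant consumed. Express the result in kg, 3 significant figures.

total propellant consumed ≈ 6990 kg

v_e = Isp · g₀ = 827 × 9.80665 = 8110.1 m/s.
After the first burn: m = 27900 × exp(−1540/8110.1) = 27900 × 0.82705 = 23,074.7 kg.
After the second burn: m = 23,074.7 × exp(−800/8110.1) = 23,074.7 × 0.90607 = 20,907.3 kg.
Total propellant = m₀ − m_final = 27900 − 20,907.3 = 6,992.7 kg.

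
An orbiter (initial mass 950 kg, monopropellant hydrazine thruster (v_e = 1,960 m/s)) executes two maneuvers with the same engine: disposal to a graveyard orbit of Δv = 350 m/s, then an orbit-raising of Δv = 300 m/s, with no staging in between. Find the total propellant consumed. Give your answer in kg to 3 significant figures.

After the first burn: m = 950 × exp(−350/1960.0) = 950 × 0.83646 = 794.637 kg.
After the second burn: m = 794.637 × exp(−300/1960.0) = 794.637 × 0.85808 = 681.862 kg.
Total propellant = m₀ − m_final = 950 − 681.862 = 268.138 kg.

total propellant consumed ≈ 268 kg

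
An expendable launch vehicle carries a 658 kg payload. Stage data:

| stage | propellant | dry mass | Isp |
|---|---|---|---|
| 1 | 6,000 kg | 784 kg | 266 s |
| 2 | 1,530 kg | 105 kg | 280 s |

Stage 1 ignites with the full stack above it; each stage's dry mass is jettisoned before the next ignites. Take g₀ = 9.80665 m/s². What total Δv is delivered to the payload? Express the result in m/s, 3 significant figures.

Ignition mass of stage 1 = 6,000+784 + 1,530+105 + 658 = 9,077 kg.
Stage 1: m₀ = 9,077 kg, m_f = 9,077 − 6,000 = 3,077 kg; Δv = 266×9.80665×ln(2.95) = 2608.6×1.0818 ≈ 2822 m/s.
Stage 2: m₀ = 2,293 kg, m_f = 2,293 − 1,530 = 763 kg; Δv = 280×9.80665×ln(3.005) = 2745.9×1.1004 ≈ 3021 m/s.
Total Δv = 2822 + 3021 = 5843 m/s.

Δv ≈ 5840 m/s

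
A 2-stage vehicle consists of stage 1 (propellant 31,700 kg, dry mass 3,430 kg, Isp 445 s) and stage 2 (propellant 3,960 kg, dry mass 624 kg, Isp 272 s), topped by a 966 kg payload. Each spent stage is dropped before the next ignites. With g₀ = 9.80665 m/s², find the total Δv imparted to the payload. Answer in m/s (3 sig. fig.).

Δv ≈ 9930 m/s

Ignition mass of stage 1 = 31,700+3,430 + 3,960+624 + 966 = 40,680 kg.
Stage 1: m₀ = 40,680 kg, m_f = 40,680 − 31,700 = 8,980 kg; Δv = 445×9.80665×ln(4.53) = 4364.0×1.5107 ≈ 6593 m/s.
Stage 2: m₀ = 5,550 kg, m_f = 5,550 − 3,960 = 1,590 kg; Δv = 272×9.80665×ln(3.491) = 2667.4×1.2501 ≈ 3334 m/s.
Total Δv = 6593 + 3334 = 9927 m/s.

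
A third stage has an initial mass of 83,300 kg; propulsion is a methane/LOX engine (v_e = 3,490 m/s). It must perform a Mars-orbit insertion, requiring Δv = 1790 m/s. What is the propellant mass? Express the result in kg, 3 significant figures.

From the ideal rocket equation, m₀/m_f = exp(Δv / v_e) = exp(1790 / 3490.0) = exp(0.5129) = 1.6701.
m_f = 83,300 / 1.6701 = 49,877.3 kg, so propellant = m₀ − m_f = 83,300 − 49,877.3 = 33,422.7 kg.

propellant mass ≈ 33400 kg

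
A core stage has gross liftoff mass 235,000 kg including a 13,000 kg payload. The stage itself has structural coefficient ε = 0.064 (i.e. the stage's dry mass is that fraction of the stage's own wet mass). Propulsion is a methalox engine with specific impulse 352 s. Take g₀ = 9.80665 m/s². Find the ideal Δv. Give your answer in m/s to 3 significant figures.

Stage wet mass = m₀ − payload = 235,000 − 13,000 = 222,000 kg.
Stage dry mass = ε × stage wet mass = 0.064 × 222,000 = 14,208 kg.
Burnout mass m_f = stage dry + payload = 14,208 + 13,000 = 27,208 kg.
v_e = Isp · g₀ = 352 × 9.80665 = 3451.9 m/s.
Δv = v_e · ln(235,000/27,208) = 3451.9 × ln(8.637) = 3451.9 × 2.1561 ≈ 7443 m/s.

Δv ≈ 7440 m/s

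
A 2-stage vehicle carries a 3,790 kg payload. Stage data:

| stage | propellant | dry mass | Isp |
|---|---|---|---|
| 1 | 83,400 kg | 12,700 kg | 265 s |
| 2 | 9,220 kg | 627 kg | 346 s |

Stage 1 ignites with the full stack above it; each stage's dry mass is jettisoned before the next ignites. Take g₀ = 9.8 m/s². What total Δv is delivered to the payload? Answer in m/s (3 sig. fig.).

Δv ≈ 7530 m/s

Ignition mass of stage 1 = 83,400+12,700 + 9,220+627 + 3,790 = 109,737 kg.
Stage 1: m₀ = 109,737 kg, m_f = 109,737 − 83,400 = 26,337 kg; Δv = 265×9.8×ln(4.167) = 2597.0×1.4271 ≈ 3706 m/s.
Stage 2: m₀ = 13,637 kg, m_f = 13,637 − 9,220 = 4,417 kg; Δv = 346×9.8×ln(3.087) = 3390.8×1.1273 ≈ 3823 m/s.
Total Δv = 3706 + 3823 = 7529 m/s.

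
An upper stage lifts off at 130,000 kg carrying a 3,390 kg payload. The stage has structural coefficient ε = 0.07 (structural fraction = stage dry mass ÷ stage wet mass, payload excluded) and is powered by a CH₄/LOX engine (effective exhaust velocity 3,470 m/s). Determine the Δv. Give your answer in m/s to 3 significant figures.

Stage wet mass = m₀ − payload = 130,000 − 3,390 = 126,610 kg.
Stage dry mass = ε × stage wet mass = 0.07 × 126,610 = 8,862.7 kg.
Burnout mass m_f = stage dry + payload = 8,862.7 + 3,390 = 12,252.7 kg.
From the ideal rocket equation, Δv = v_e · ln(130,000/12,252.7) = 3470.0 × ln(10.61) = 3470.0 × 2.3618 ≈ 8195 m/s.

Δv ≈ 8200 m/s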